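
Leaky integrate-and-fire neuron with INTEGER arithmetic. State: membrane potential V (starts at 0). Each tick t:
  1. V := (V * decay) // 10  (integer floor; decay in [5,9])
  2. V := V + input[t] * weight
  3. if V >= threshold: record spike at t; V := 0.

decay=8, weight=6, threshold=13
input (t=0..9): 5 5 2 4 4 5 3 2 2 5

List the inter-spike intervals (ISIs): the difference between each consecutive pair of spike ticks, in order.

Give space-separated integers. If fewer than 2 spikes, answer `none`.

t=0: input=5 -> V=0 FIRE
t=1: input=5 -> V=0 FIRE
t=2: input=2 -> V=12
t=3: input=4 -> V=0 FIRE
t=4: input=4 -> V=0 FIRE
t=5: input=5 -> V=0 FIRE
t=6: input=3 -> V=0 FIRE
t=7: input=2 -> V=12
t=8: input=2 -> V=0 FIRE
t=9: input=5 -> V=0 FIRE

Answer: 1 2 1 1 1 2 1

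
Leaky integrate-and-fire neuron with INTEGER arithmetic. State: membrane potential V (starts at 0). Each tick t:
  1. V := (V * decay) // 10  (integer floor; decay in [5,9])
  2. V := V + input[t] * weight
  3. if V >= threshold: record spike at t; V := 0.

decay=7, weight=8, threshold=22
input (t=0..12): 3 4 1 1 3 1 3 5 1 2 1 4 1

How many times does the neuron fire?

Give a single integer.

t=0: input=3 -> V=0 FIRE
t=1: input=4 -> V=0 FIRE
t=2: input=1 -> V=8
t=3: input=1 -> V=13
t=4: input=3 -> V=0 FIRE
t=5: input=1 -> V=8
t=6: input=3 -> V=0 FIRE
t=7: input=5 -> V=0 FIRE
t=8: input=1 -> V=8
t=9: input=2 -> V=21
t=10: input=1 -> V=0 FIRE
t=11: input=4 -> V=0 FIRE
t=12: input=1 -> V=8

Answer: 7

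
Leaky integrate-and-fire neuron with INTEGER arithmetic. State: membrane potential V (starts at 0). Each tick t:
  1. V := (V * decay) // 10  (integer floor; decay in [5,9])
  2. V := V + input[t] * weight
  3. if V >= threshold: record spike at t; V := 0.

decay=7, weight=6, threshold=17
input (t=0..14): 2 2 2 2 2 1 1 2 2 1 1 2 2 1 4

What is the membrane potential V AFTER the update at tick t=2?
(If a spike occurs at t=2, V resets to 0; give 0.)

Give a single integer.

Answer: 12

Derivation:
t=0: input=2 -> V=12
t=1: input=2 -> V=0 FIRE
t=2: input=2 -> V=12
t=3: input=2 -> V=0 FIRE
t=4: input=2 -> V=12
t=5: input=1 -> V=14
t=6: input=1 -> V=15
t=7: input=2 -> V=0 FIRE
t=8: input=2 -> V=12
t=9: input=1 -> V=14
t=10: input=1 -> V=15
t=11: input=2 -> V=0 FIRE
t=12: input=2 -> V=12
t=13: input=1 -> V=14
t=14: input=4 -> V=0 FIRE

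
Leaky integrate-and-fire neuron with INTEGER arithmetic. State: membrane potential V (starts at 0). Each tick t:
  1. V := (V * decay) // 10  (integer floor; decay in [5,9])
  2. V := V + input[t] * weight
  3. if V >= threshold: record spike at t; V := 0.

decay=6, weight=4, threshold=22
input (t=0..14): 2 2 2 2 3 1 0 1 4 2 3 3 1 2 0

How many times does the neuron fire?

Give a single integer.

Answer: 2

Derivation:
t=0: input=2 -> V=8
t=1: input=2 -> V=12
t=2: input=2 -> V=15
t=3: input=2 -> V=17
t=4: input=3 -> V=0 FIRE
t=5: input=1 -> V=4
t=6: input=0 -> V=2
t=7: input=1 -> V=5
t=8: input=4 -> V=19
t=9: input=2 -> V=19
t=10: input=3 -> V=0 FIRE
t=11: input=3 -> V=12
t=12: input=1 -> V=11
t=13: input=2 -> V=14
t=14: input=0 -> V=8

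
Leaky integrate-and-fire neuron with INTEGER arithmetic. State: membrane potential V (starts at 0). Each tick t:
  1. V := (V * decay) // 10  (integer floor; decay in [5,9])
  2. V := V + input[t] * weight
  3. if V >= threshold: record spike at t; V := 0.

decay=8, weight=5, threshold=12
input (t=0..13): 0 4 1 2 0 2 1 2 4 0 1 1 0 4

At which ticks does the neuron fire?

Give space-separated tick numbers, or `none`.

t=0: input=0 -> V=0
t=1: input=4 -> V=0 FIRE
t=2: input=1 -> V=5
t=3: input=2 -> V=0 FIRE
t=4: input=0 -> V=0
t=5: input=2 -> V=10
t=6: input=1 -> V=0 FIRE
t=7: input=2 -> V=10
t=8: input=4 -> V=0 FIRE
t=9: input=0 -> V=0
t=10: input=1 -> V=5
t=11: input=1 -> V=9
t=12: input=0 -> V=7
t=13: input=4 -> V=0 FIRE

Answer: 1 3 6 8 13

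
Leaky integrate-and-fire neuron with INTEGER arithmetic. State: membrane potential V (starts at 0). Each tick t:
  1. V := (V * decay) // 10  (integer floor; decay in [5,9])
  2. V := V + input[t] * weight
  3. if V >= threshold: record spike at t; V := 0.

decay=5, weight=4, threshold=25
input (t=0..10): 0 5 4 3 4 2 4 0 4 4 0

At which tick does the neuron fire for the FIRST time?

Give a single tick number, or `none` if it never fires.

Answer: 2

Derivation:
t=0: input=0 -> V=0
t=1: input=5 -> V=20
t=2: input=4 -> V=0 FIRE
t=3: input=3 -> V=12
t=4: input=4 -> V=22
t=5: input=2 -> V=19
t=6: input=4 -> V=0 FIRE
t=7: input=0 -> V=0
t=8: input=4 -> V=16
t=9: input=4 -> V=24
t=10: input=0 -> V=12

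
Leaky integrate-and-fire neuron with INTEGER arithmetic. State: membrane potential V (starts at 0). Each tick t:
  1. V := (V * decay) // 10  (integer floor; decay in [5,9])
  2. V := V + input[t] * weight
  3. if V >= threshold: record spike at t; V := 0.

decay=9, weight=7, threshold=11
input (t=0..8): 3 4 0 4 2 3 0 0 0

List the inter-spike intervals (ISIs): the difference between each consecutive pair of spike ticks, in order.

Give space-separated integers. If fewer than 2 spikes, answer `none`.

t=0: input=3 -> V=0 FIRE
t=1: input=4 -> V=0 FIRE
t=2: input=0 -> V=0
t=3: input=4 -> V=0 FIRE
t=4: input=2 -> V=0 FIRE
t=5: input=3 -> V=0 FIRE
t=6: input=0 -> V=0
t=7: input=0 -> V=0
t=8: input=0 -> V=0

Answer: 1 2 1 1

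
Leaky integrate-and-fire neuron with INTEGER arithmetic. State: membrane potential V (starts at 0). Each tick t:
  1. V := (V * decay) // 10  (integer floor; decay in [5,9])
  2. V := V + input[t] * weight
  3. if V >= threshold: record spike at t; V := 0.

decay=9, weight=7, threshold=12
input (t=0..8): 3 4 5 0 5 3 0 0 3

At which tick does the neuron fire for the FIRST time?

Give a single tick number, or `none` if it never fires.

Answer: 0

Derivation:
t=0: input=3 -> V=0 FIRE
t=1: input=4 -> V=0 FIRE
t=2: input=5 -> V=0 FIRE
t=3: input=0 -> V=0
t=4: input=5 -> V=0 FIRE
t=5: input=3 -> V=0 FIRE
t=6: input=0 -> V=0
t=7: input=0 -> V=0
t=8: input=3 -> V=0 FIRE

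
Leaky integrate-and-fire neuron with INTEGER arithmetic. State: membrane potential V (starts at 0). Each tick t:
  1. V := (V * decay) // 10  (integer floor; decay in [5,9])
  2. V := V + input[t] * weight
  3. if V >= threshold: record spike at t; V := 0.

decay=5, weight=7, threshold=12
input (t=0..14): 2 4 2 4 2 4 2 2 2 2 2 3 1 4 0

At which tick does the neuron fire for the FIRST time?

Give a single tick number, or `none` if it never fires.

t=0: input=2 -> V=0 FIRE
t=1: input=4 -> V=0 FIRE
t=2: input=2 -> V=0 FIRE
t=3: input=4 -> V=0 FIRE
t=4: input=2 -> V=0 FIRE
t=5: input=4 -> V=0 FIRE
t=6: input=2 -> V=0 FIRE
t=7: input=2 -> V=0 FIRE
t=8: input=2 -> V=0 FIRE
t=9: input=2 -> V=0 FIRE
t=10: input=2 -> V=0 FIRE
t=11: input=3 -> V=0 FIRE
t=12: input=1 -> V=7
t=13: input=4 -> V=0 FIRE
t=14: input=0 -> V=0

Answer: 0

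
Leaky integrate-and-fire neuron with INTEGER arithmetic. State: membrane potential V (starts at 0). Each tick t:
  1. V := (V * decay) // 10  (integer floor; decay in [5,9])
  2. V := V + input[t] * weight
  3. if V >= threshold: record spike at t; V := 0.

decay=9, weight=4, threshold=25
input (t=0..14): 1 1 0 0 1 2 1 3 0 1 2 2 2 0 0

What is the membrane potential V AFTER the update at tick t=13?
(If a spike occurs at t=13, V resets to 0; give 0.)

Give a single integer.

Answer: 20

Derivation:
t=0: input=1 -> V=4
t=1: input=1 -> V=7
t=2: input=0 -> V=6
t=3: input=0 -> V=5
t=4: input=1 -> V=8
t=5: input=2 -> V=15
t=6: input=1 -> V=17
t=7: input=3 -> V=0 FIRE
t=8: input=0 -> V=0
t=9: input=1 -> V=4
t=10: input=2 -> V=11
t=11: input=2 -> V=17
t=12: input=2 -> V=23
t=13: input=0 -> V=20
t=14: input=0 -> V=18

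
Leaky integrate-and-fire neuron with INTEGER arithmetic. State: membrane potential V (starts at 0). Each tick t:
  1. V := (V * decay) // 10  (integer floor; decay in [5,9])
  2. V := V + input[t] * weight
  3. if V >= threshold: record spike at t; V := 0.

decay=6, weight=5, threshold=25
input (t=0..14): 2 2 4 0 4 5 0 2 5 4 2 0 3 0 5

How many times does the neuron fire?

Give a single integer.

t=0: input=2 -> V=10
t=1: input=2 -> V=16
t=2: input=4 -> V=0 FIRE
t=3: input=0 -> V=0
t=4: input=4 -> V=20
t=5: input=5 -> V=0 FIRE
t=6: input=0 -> V=0
t=7: input=2 -> V=10
t=8: input=5 -> V=0 FIRE
t=9: input=4 -> V=20
t=10: input=2 -> V=22
t=11: input=0 -> V=13
t=12: input=3 -> V=22
t=13: input=0 -> V=13
t=14: input=5 -> V=0 FIRE

Answer: 4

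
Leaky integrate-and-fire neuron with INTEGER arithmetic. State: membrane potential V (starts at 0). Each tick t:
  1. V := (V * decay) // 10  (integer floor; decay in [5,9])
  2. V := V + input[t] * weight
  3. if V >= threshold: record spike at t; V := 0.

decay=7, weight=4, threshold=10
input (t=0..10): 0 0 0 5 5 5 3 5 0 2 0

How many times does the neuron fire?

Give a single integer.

Answer: 5

Derivation:
t=0: input=0 -> V=0
t=1: input=0 -> V=0
t=2: input=0 -> V=0
t=3: input=5 -> V=0 FIRE
t=4: input=5 -> V=0 FIRE
t=5: input=5 -> V=0 FIRE
t=6: input=3 -> V=0 FIRE
t=7: input=5 -> V=0 FIRE
t=8: input=0 -> V=0
t=9: input=2 -> V=8
t=10: input=0 -> V=5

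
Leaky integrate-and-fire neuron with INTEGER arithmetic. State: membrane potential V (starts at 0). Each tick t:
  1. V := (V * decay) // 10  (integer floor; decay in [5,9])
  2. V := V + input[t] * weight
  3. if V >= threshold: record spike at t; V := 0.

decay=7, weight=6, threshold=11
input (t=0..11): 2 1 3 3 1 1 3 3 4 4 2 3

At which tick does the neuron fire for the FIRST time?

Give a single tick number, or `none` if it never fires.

t=0: input=2 -> V=0 FIRE
t=1: input=1 -> V=6
t=2: input=3 -> V=0 FIRE
t=3: input=3 -> V=0 FIRE
t=4: input=1 -> V=6
t=5: input=1 -> V=10
t=6: input=3 -> V=0 FIRE
t=7: input=3 -> V=0 FIRE
t=8: input=4 -> V=0 FIRE
t=9: input=4 -> V=0 FIRE
t=10: input=2 -> V=0 FIRE
t=11: input=3 -> V=0 FIRE

Answer: 0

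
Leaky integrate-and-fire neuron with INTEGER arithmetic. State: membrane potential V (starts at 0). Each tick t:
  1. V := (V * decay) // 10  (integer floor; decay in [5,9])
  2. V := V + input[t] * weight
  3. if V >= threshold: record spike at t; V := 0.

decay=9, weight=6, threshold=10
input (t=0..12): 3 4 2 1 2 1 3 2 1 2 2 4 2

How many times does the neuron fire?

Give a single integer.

t=0: input=3 -> V=0 FIRE
t=1: input=4 -> V=0 FIRE
t=2: input=2 -> V=0 FIRE
t=3: input=1 -> V=6
t=4: input=2 -> V=0 FIRE
t=5: input=1 -> V=6
t=6: input=3 -> V=0 FIRE
t=7: input=2 -> V=0 FIRE
t=8: input=1 -> V=6
t=9: input=2 -> V=0 FIRE
t=10: input=2 -> V=0 FIRE
t=11: input=4 -> V=0 FIRE
t=12: input=2 -> V=0 FIRE

Answer: 10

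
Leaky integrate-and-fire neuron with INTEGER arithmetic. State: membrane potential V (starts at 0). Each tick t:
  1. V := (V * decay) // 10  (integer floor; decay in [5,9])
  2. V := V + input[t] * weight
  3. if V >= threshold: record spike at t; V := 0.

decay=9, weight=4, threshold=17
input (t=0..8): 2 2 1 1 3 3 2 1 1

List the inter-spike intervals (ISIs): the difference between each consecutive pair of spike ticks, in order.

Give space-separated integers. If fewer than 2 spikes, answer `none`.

Answer: 3

Derivation:
t=0: input=2 -> V=8
t=1: input=2 -> V=15
t=2: input=1 -> V=0 FIRE
t=3: input=1 -> V=4
t=4: input=3 -> V=15
t=5: input=3 -> V=0 FIRE
t=6: input=2 -> V=8
t=7: input=1 -> V=11
t=8: input=1 -> V=13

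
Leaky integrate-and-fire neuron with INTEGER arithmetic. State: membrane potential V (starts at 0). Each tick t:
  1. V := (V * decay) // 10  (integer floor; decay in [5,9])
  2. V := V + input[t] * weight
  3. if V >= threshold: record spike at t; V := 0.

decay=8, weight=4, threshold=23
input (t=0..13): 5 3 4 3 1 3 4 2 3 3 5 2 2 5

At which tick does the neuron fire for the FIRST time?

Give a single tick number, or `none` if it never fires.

t=0: input=5 -> V=20
t=1: input=3 -> V=0 FIRE
t=2: input=4 -> V=16
t=3: input=3 -> V=0 FIRE
t=4: input=1 -> V=4
t=5: input=3 -> V=15
t=6: input=4 -> V=0 FIRE
t=7: input=2 -> V=8
t=8: input=3 -> V=18
t=9: input=3 -> V=0 FIRE
t=10: input=5 -> V=20
t=11: input=2 -> V=0 FIRE
t=12: input=2 -> V=8
t=13: input=5 -> V=0 FIRE

Answer: 1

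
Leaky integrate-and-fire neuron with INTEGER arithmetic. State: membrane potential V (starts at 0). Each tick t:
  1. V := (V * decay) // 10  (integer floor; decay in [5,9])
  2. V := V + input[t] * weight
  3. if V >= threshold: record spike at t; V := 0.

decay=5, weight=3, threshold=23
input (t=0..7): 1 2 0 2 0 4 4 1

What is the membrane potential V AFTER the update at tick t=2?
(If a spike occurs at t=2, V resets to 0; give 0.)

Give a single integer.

t=0: input=1 -> V=3
t=1: input=2 -> V=7
t=2: input=0 -> V=3
t=3: input=2 -> V=7
t=4: input=0 -> V=3
t=5: input=4 -> V=13
t=6: input=4 -> V=18
t=7: input=1 -> V=12

Answer: 3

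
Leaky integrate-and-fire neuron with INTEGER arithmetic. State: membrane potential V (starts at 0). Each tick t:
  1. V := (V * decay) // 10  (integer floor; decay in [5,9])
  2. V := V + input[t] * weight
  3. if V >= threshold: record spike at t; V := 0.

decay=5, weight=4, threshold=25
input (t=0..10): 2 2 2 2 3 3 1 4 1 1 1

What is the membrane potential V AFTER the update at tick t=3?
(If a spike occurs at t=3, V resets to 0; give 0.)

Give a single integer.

t=0: input=2 -> V=8
t=1: input=2 -> V=12
t=2: input=2 -> V=14
t=3: input=2 -> V=15
t=4: input=3 -> V=19
t=5: input=3 -> V=21
t=6: input=1 -> V=14
t=7: input=4 -> V=23
t=8: input=1 -> V=15
t=9: input=1 -> V=11
t=10: input=1 -> V=9

Answer: 15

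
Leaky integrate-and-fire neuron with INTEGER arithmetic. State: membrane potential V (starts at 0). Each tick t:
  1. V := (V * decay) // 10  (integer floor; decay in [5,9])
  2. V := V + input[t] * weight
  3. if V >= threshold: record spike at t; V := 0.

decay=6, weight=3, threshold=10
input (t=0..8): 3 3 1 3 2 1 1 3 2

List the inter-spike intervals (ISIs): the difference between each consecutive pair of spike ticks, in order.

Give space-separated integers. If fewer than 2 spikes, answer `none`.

Answer: 2 4

Derivation:
t=0: input=3 -> V=9
t=1: input=3 -> V=0 FIRE
t=2: input=1 -> V=3
t=3: input=3 -> V=0 FIRE
t=4: input=2 -> V=6
t=5: input=1 -> V=6
t=6: input=1 -> V=6
t=7: input=3 -> V=0 FIRE
t=8: input=2 -> V=6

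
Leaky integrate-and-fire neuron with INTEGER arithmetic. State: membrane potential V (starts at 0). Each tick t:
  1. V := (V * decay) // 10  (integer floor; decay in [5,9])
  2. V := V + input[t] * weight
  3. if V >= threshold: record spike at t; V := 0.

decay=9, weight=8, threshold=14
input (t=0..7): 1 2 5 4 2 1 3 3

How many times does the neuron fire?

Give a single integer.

t=0: input=1 -> V=8
t=1: input=2 -> V=0 FIRE
t=2: input=5 -> V=0 FIRE
t=3: input=4 -> V=0 FIRE
t=4: input=2 -> V=0 FIRE
t=5: input=1 -> V=8
t=6: input=3 -> V=0 FIRE
t=7: input=3 -> V=0 FIRE

Answer: 6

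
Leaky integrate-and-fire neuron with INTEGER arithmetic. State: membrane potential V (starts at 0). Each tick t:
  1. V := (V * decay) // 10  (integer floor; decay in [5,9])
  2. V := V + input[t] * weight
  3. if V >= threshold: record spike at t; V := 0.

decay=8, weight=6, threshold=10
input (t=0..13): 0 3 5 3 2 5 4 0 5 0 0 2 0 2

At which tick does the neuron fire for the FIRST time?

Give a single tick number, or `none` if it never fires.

Answer: 1

Derivation:
t=0: input=0 -> V=0
t=1: input=3 -> V=0 FIRE
t=2: input=5 -> V=0 FIRE
t=3: input=3 -> V=0 FIRE
t=4: input=2 -> V=0 FIRE
t=5: input=5 -> V=0 FIRE
t=6: input=4 -> V=0 FIRE
t=7: input=0 -> V=0
t=8: input=5 -> V=0 FIRE
t=9: input=0 -> V=0
t=10: input=0 -> V=0
t=11: input=2 -> V=0 FIRE
t=12: input=0 -> V=0
t=13: input=2 -> V=0 FIRE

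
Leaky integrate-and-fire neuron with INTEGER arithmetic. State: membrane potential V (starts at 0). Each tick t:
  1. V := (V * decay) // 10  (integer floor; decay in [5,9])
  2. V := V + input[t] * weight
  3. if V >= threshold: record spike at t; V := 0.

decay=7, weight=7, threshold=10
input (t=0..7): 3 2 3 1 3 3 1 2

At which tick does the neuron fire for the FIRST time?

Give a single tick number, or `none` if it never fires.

t=0: input=3 -> V=0 FIRE
t=1: input=2 -> V=0 FIRE
t=2: input=3 -> V=0 FIRE
t=3: input=1 -> V=7
t=4: input=3 -> V=0 FIRE
t=5: input=3 -> V=0 FIRE
t=6: input=1 -> V=7
t=7: input=2 -> V=0 FIRE

Answer: 0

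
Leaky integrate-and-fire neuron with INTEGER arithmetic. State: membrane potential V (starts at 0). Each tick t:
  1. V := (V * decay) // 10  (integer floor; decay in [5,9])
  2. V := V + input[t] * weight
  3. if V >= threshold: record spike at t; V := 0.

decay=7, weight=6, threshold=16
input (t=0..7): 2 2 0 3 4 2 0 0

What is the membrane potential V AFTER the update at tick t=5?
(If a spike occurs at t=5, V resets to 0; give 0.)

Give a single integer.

t=0: input=2 -> V=12
t=1: input=2 -> V=0 FIRE
t=2: input=0 -> V=0
t=3: input=3 -> V=0 FIRE
t=4: input=4 -> V=0 FIRE
t=5: input=2 -> V=12
t=6: input=0 -> V=8
t=7: input=0 -> V=5

Answer: 12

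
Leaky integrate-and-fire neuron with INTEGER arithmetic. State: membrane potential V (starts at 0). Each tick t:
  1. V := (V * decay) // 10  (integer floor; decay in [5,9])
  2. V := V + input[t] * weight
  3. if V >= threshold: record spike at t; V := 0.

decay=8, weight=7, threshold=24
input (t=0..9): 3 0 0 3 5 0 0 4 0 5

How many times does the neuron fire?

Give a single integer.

t=0: input=3 -> V=21
t=1: input=0 -> V=16
t=2: input=0 -> V=12
t=3: input=3 -> V=0 FIRE
t=4: input=5 -> V=0 FIRE
t=5: input=0 -> V=0
t=6: input=0 -> V=0
t=7: input=4 -> V=0 FIRE
t=8: input=0 -> V=0
t=9: input=5 -> V=0 FIRE

Answer: 4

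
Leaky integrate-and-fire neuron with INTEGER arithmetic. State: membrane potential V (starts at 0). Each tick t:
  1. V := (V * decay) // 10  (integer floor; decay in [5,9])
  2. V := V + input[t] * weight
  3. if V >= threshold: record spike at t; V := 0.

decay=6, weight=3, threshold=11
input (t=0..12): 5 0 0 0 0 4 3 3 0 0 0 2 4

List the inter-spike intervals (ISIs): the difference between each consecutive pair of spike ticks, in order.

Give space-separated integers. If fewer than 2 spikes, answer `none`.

Answer: 5 2 5

Derivation:
t=0: input=5 -> V=0 FIRE
t=1: input=0 -> V=0
t=2: input=0 -> V=0
t=3: input=0 -> V=0
t=4: input=0 -> V=0
t=5: input=4 -> V=0 FIRE
t=6: input=3 -> V=9
t=7: input=3 -> V=0 FIRE
t=8: input=0 -> V=0
t=9: input=0 -> V=0
t=10: input=0 -> V=0
t=11: input=2 -> V=6
t=12: input=4 -> V=0 FIRE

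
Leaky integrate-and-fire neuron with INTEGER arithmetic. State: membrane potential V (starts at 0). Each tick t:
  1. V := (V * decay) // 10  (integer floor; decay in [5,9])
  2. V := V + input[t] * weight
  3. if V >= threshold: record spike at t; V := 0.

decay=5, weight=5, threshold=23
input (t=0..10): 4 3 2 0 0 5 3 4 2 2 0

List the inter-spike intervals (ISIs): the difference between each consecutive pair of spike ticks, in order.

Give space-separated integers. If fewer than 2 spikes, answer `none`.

Answer: 4 2

Derivation:
t=0: input=4 -> V=20
t=1: input=3 -> V=0 FIRE
t=2: input=2 -> V=10
t=3: input=0 -> V=5
t=4: input=0 -> V=2
t=5: input=5 -> V=0 FIRE
t=6: input=3 -> V=15
t=7: input=4 -> V=0 FIRE
t=8: input=2 -> V=10
t=9: input=2 -> V=15
t=10: input=0 -> V=7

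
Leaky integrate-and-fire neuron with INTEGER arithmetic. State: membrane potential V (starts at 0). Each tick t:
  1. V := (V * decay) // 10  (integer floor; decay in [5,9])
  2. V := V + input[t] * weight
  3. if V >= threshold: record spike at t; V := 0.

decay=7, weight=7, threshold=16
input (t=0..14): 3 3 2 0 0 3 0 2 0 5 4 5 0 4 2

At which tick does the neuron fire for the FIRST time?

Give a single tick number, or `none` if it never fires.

t=0: input=3 -> V=0 FIRE
t=1: input=3 -> V=0 FIRE
t=2: input=2 -> V=14
t=3: input=0 -> V=9
t=4: input=0 -> V=6
t=5: input=3 -> V=0 FIRE
t=6: input=0 -> V=0
t=7: input=2 -> V=14
t=8: input=0 -> V=9
t=9: input=5 -> V=0 FIRE
t=10: input=4 -> V=0 FIRE
t=11: input=5 -> V=0 FIRE
t=12: input=0 -> V=0
t=13: input=4 -> V=0 FIRE
t=14: input=2 -> V=14

Answer: 0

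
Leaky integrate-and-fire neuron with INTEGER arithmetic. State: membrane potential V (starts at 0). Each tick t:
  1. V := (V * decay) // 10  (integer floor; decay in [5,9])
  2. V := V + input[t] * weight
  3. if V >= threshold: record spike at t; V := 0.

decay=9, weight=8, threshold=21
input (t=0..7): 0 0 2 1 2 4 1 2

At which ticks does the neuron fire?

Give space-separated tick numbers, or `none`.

t=0: input=0 -> V=0
t=1: input=0 -> V=0
t=2: input=2 -> V=16
t=3: input=1 -> V=0 FIRE
t=4: input=2 -> V=16
t=5: input=4 -> V=0 FIRE
t=6: input=1 -> V=8
t=7: input=2 -> V=0 FIRE

Answer: 3 5 7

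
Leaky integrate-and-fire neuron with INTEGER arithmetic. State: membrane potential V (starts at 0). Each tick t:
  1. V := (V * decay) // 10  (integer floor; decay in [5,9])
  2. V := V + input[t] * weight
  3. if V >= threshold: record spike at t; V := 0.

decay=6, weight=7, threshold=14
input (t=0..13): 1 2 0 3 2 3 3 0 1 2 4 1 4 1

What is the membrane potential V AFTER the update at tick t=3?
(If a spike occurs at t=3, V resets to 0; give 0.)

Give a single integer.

Answer: 0

Derivation:
t=0: input=1 -> V=7
t=1: input=2 -> V=0 FIRE
t=2: input=0 -> V=0
t=3: input=3 -> V=0 FIRE
t=4: input=2 -> V=0 FIRE
t=5: input=3 -> V=0 FIRE
t=6: input=3 -> V=0 FIRE
t=7: input=0 -> V=0
t=8: input=1 -> V=7
t=9: input=2 -> V=0 FIRE
t=10: input=4 -> V=0 FIRE
t=11: input=1 -> V=7
t=12: input=4 -> V=0 FIRE
t=13: input=1 -> V=7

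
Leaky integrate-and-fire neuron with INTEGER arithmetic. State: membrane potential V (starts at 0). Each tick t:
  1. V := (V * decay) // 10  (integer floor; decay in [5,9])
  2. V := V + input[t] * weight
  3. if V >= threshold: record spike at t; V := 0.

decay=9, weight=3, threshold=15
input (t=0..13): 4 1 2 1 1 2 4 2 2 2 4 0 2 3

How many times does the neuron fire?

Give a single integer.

t=0: input=4 -> V=12
t=1: input=1 -> V=13
t=2: input=2 -> V=0 FIRE
t=3: input=1 -> V=3
t=4: input=1 -> V=5
t=5: input=2 -> V=10
t=6: input=4 -> V=0 FIRE
t=7: input=2 -> V=6
t=8: input=2 -> V=11
t=9: input=2 -> V=0 FIRE
t=10: input=4 -> V=12
t=11: input=0 -> V=10
t=12: input=2 -> V=0 FIRE
t=13: input=3 -> V=9

Answer: 4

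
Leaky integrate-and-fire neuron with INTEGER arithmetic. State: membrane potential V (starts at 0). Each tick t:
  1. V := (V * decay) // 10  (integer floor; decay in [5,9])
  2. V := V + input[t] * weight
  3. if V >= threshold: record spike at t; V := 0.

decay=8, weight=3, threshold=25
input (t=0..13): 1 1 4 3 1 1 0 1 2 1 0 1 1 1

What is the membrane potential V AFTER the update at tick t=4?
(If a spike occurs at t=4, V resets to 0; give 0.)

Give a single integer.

t=0: input=1 -> V=3
t=1: input=1 -> V=5
t=2: input=4 -> V=16
t=3: input=3 -> V=21
t=4: input=1 -> V=19
t=5: input=1 -> V=18
t=6: input=0 -> V=14
t=7: input=1 -> V=14
t=8: input=2 -> V=17
t=9: input=1 -> V=16
t=10: input=0 -> V=12
t=11: input=1 -> V=12
t=12: input=1 -> V=12
t=13: input=1 -> V=12

Answer: 19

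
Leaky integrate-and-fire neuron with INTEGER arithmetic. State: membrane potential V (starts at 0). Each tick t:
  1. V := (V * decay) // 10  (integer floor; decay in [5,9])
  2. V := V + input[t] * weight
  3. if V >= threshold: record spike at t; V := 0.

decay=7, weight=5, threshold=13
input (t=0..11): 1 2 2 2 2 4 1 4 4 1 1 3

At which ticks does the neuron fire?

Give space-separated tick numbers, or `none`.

t=0: input=1 -> V=5
t=1: input=2 -> V=0 FIRE
t=2: input=2 -> V=10
t=3: input=2 -> V=0 FIRE
t=4: input=2 -> V=10
t=5: input=4 -> V=0 FIRE
t=6: input=1 -> V=5
t=7: input=4 -> V=0 FIRE
t=8: input=4 -> V=0 FIRE
t=9: input=1 -> V=5
t=10: input=1 -> V=8
t=11: input=3 -> V=0 FIRE

Answer: 1 3 5 7 8 11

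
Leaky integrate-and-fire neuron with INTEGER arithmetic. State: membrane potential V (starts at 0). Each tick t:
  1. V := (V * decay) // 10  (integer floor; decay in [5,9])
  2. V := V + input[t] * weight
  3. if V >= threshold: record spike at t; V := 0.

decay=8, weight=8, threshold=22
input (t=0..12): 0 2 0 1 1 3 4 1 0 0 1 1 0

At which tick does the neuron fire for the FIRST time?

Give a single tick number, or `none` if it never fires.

t=0: input=0 -> V=0
t=1: input=2 -> V=16
t=2: input=0 -> V=12
t=3: input=1 -> V=17
t=4: input=1 -> V=21
t=5: input=3 -> V=0 FIRE
t=6: input=4 -> V=0 FIRE
t=7: input=1 -> V=8
t=8: input=0 -> V=6
t=9: input=0 -> V=4
t=10: input=1 -> V=11
t=11: input=1 -> V=16
t=12: input=0 -> V=12

Answer: 5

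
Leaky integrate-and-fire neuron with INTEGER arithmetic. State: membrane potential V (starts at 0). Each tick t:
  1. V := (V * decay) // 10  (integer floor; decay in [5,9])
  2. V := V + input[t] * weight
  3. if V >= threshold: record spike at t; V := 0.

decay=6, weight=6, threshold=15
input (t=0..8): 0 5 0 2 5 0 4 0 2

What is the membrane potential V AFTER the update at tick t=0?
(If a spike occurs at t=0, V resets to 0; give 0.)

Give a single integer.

t=0: input=0 -> V=0
t=1: input=5 -> V=0 FIRE
t=2: input=0 -> V=0
t=3: input=2 -> V=12
t=4: input=5 -> V=0 FIRE
t=5: input=0 -> V=0
t=6: input=4 -> V=0 FIRE
t=7: input=0 -> V=0
t=8: input=2 -> V=12

Answer: 0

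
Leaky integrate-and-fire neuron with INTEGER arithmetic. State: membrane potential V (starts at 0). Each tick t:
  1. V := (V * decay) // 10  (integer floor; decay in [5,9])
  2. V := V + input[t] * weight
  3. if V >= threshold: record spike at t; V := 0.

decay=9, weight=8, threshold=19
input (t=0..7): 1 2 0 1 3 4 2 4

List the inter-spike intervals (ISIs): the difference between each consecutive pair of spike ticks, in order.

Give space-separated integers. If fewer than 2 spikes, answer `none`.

Answer: 3 1 2

Derivation:
t=0: input=1 -> V=8
t=1: input=2 -> V=0 FIRE
t=2: input=0 -> V=0
t=3: input=1 -> V=8
t=4: input=3 -> V=0 FIRE
t=5: input=4 -> V=0 FIRE
t=6: input=2 -> V=16
t=7: input=4 -> V=0 FIRE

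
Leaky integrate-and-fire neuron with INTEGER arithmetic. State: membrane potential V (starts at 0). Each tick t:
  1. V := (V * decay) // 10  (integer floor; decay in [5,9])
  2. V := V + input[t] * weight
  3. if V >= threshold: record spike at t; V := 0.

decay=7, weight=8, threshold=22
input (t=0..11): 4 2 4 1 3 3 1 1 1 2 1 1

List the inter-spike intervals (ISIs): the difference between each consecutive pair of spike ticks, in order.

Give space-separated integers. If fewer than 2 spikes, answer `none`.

t=0: input=4 -> V=0 FIRE
t=1: input=2 -> V=16
t=2: input=4 -> V=0 FIRE
t=3: input=1 -> V=8
t=4: input=3 -> V=0 FIRE
t=5: input=3 -> V=0 FIRE
t=6: input=1 -> V=8
t=7: input=1 -> V=13
t=8: input=1 -> V=17
t=9: input=2 -> V=0 FIRE
t=10: input=1 -> V=8
t=11: input=1 -> V=13

Answer: 2 2 1 4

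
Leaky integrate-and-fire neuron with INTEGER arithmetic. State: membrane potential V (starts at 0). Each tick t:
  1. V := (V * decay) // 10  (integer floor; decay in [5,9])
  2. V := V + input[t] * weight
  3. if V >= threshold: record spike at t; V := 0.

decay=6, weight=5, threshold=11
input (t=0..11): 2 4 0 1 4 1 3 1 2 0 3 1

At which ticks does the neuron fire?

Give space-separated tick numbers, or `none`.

t=0: input=2 -> V=10
t=1: input=4 -> V=0 FIRE
t=2: input=0 -> V=0
t=3: input=1 -> V=5
t=4: input=4 -> V=0 FIRE
t=5: input=1 -> V=5
t=6: input=3 -> V=0 FIRE
t=7: input=1 -> V=5
t=8: input=2 -> V=0 FIRE
t=9: input=0 -> V=0
t=10: input=3 -> V=0 FIRE
t=11: input=1 -> V=5

Answer: 1 4 6 8 10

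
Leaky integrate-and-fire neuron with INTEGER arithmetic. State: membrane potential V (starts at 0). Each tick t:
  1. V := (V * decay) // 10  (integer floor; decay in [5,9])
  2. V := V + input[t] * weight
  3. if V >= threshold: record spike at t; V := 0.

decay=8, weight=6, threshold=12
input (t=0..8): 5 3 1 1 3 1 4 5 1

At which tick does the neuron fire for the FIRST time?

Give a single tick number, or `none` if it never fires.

Answer: 0

Derivation:
t=0: input=5 -> V=0 FIRE
t=1: input=3 -> V=0 FIRE
t=2: input=1 -> V=6
t=3: input=1 -> V=10
t=4: input=3 -> V=0 FIRE
t=5: input=1 -> V=6
t=6: input=4 -> V=0 FIRE
t=7: input=5 -> V=0 FIRE
t=8: input=1 -> V=6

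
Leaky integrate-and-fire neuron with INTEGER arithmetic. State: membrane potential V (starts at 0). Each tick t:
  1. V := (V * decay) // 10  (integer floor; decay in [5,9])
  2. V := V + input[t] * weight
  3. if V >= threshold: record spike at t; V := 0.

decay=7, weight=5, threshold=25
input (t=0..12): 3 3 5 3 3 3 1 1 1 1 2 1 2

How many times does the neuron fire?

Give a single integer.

t=0: input=3 -> V=15
t=1: input=3 -> V=0 FIRE
t=2: input=5 -> V=0 FIRE
t=3: input=3 -> V=15
t=4: input=3 -> V=0 FIRE
t=5: input=3 -> V=15
t=6: input=1 -> V=15
t=7: input=1 -> V=15
t=8: input=1 -> V=15
t=9: input=1 -> V=15
t=10: input=2 -> V=20
t=11: input=1 -> V=19
t=12: input=2 -> V=23

Answer: 3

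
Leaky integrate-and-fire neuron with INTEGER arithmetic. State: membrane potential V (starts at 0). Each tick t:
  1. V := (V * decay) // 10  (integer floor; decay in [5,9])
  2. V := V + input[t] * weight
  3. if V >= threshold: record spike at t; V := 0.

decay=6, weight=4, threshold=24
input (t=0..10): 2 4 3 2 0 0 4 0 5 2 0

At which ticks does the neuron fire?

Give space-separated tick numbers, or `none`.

t=0: input=2 -> V=8
t=1: input=4 -> V=20
t=2: input=3 -> V=0 FIRE
t=3: input=2 -> V=8
t=4: input=0 -> V=4
t=5: input=0 -> V=2
t=6: input=4 -> V=17
t=7: input=0 -> V=10
t=8: input=5 -> V=0 FIRE
t=9: input=2 -> V=8
t=10: input=0 -> V=4

Answer: 2 8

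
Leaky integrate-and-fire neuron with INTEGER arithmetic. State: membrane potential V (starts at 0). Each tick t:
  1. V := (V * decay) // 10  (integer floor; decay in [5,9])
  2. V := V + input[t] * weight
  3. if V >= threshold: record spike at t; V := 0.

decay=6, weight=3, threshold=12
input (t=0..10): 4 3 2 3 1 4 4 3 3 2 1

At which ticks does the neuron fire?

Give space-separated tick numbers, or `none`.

Answer: 0 3 5 6 8

Derivation:
t=0: input=4 -> V=0 FIRE
t=1: input=3 -> V=9
t=2: input=2 -> V=11
t=3: input=3 -> V=0 FIRE
t=4: input=1 -> V=3
t=5: input=4 -> V=0 FIRE
t=6: input=4 -> V=0 FIRE
t=7: input=3 -> V=9
t=8: input=3 -> V=0 FIRE
t=9: input=2 -> V=6
t=10: input=1 -> V=6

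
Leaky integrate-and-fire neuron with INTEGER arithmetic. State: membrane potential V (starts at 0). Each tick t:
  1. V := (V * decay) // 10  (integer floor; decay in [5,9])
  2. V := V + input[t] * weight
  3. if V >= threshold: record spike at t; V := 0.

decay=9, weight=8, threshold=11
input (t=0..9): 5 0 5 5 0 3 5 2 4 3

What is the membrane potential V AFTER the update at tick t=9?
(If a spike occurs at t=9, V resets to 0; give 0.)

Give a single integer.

Answer: 0

Derivation:
t=0: input=5 -> V=0 FIRE
t=1: input=0 -> V=0
t=2: input=5 -> V=0 FIRE
t=3: input=5 -> V=0 FIRE
t=4: input=0 -> V=0
t=5: input=3 -> V=0 FIRE
t=6: input=5 -> V=0 FIRE
t=7: input=2 -> V=0 FIRE
t=8: input=4 -> V=0 FIRE
t=9: input=3 -> V=0 FIRE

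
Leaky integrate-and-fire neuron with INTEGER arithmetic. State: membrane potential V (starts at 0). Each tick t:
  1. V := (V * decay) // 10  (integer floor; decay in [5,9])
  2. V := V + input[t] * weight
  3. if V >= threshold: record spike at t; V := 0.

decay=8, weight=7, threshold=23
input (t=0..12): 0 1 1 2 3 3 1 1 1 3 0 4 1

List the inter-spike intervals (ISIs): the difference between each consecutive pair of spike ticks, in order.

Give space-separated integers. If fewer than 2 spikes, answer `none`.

t=0: input=0 -> V=0
t=1: input=1 -> V=7
t=2: input=1 -> V=12
t=3: input=2 -> V=0 FIRE
t=4: input=3 -> V=21
t=5: input=3 -> V=0 FIRE
t=6: input=1 -> V=7
t=7: input=1 -> V=12
t=8: input=1 -> V=16
t=9: input=3 -> V=0 FIRE
t=10: input=0 -> V=0
t=11: input=4 -> V=0 FIRE
t=12: input=1 -> V=7

Answer: 2 4 2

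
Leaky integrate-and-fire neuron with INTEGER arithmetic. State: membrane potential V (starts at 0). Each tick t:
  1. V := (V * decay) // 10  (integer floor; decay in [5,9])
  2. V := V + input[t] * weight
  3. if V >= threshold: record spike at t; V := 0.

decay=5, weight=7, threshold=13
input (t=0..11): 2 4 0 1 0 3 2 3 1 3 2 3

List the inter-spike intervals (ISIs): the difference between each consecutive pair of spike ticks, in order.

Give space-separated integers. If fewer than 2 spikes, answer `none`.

Answer: 1 4 1 1 2 1 1

Derivation:
t=0: input=2 -> V=0 FIRE
t=1: input=4 -> V=0 FIRE
t=2: input=0 -> V=0
t=3: input=1 -> V=7
t=4: input=0 -> V=3
t=5: input=3 -> V=0 FIRE
t=6: input=2 -> V=0 FIRE
t=7: input=3 -> V=0 FIRE
t=8: input=1 -> V=7
t=9: input=3 -> V=0 FIRE
t=10: input=2 -> V=0 FIRE
t=11: input=3 -> V=0 FIRE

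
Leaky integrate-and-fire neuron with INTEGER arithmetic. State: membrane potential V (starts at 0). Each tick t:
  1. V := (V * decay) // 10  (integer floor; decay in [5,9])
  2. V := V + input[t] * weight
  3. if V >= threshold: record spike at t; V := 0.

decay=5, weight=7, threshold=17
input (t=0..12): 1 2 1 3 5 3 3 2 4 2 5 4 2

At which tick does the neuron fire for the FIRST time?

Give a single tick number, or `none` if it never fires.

t=0: input=1 -> V=7
t=1: input=2 -> V=0 FIRE
t=2: input=1 -> V=7
t=3: input=3 -> V=0 FIRE
t=4: input=5 -> V=0 FIRE
t=5: input=3 -> V=0 FIRE
t=6: input=3 -> V=0 FIRE
t=7: input=2 -> V=14
t=8: input=4 -> V=0 FIRE
t=9: input=2 -> V=14
t=10: input=5 -> V=0 FIRE
t=11: input=4 -> V=0 FIRE
t=12: input=2 -> V=14

Answer: 1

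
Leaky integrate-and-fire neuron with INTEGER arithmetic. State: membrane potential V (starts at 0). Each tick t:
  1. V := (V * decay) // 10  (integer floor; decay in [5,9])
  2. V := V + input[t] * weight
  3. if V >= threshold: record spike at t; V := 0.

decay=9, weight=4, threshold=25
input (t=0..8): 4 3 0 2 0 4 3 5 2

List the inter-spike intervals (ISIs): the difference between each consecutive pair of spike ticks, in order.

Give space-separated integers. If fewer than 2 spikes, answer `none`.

t=0: input=4 -> V=16
t=1: input=3 -> V=0 FIRE
t=2: input=0 -> V=0
t=3: input=2 -> V=8
t=4: input=0 -> V=7
t=5: input=4 -> V=22
t=6: input=3 -> V=0 FIRE
t=7: input=5 -> V=20
t=8: input=2 -> V=0 FIRE

Answer: 5 2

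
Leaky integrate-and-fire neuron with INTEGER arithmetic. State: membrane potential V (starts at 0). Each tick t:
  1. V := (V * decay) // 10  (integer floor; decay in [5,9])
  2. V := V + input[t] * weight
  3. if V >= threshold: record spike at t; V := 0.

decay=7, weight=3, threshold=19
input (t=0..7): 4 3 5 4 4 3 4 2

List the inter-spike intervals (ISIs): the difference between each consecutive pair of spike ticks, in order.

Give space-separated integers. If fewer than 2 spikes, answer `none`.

t=0: input=4 -> V=12
t=1: input=3 -> V=17
t=2: input=5 -> V=0 FIRE
t=3: input=4 -> V=12
t=4: input=4 -> V=0 FIRE
t=5: input=3 -> V=9
t=6: input=4 -> V=18
t=7: input=2 -> V=18

Answer: 2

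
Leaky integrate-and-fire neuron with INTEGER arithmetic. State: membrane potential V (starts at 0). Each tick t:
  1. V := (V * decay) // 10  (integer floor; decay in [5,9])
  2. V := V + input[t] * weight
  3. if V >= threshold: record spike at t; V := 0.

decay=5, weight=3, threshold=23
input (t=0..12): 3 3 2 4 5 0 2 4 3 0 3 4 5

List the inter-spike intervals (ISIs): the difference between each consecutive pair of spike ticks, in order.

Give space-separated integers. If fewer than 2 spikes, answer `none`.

Answer: 8

Derivation:
t=0: input=3 -> V=9
t=1: input=3 -> V=13
t=2: input=2 -> V=12
t=3: input=4 -> V=18
t=4: input=5 -> V=0 FIRE
t=5: input=0 -> V=0
t=6: input=2 -> V=6
t=7: input=4 -> V=15
t=8: input=3 -> V=16
t=9: input=0 -> V=8
t=10: input=3 -> V=13
t=11: input=4 -> V=18
t=12: input=5 -> V=0 FIRE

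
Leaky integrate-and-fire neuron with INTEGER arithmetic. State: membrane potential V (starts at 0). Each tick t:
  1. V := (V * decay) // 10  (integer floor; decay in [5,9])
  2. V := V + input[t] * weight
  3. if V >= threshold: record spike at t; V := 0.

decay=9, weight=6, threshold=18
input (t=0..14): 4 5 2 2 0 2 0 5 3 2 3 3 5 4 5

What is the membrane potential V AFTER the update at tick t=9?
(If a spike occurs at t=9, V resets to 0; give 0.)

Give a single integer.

Answer: 12

Derivation:
t=0: input=4 -> V=0 FIRE
t=1: input=5 -> V=0 FIRE
t=2: input=2 -> V=12
t=3: input=2 -> V=0 FIRE
t=4: input=0 -> V=0
t=5: input=2 -> V=12
t=6: input=0 -> V=10
t=7: input=5 -> V=0 FIRE
t=8: input=3 -> V=0 FIRE
t=9: input=2 -> V=12
t=10: input=3 -> V=0 FIRE
t=11: input=3 -> V=0 FIRE
t=12: input=5 -> V=0 FIRE
t=13: input=4 -> V=0 FIRE
t=14: input=5 -> V=0 FIRE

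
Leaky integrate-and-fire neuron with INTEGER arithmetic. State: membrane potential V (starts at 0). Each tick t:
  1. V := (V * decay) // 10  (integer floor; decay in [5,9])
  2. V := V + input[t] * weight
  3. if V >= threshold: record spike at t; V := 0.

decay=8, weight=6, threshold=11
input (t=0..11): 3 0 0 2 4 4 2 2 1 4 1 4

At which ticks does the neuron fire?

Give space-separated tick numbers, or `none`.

Answer: 0 3 4 5 6 7 9 11

Derivation:
t=0: input=3 -> V=0 FIRE
t=1: input=0 -> V=0
t=2: input=0 -> V=0
t=3: input=2 -> V=0 FIRE
t=4: input=4 -> V=0 FIRE
t=5: input=4 -> V=0 FIRE
t=6: input=2 -> V=0 FIRE
t=7: input=2 -> V=0 FIRE
t=8: input=1 -> V=6
t=9: input=4 -> V=0 FIRE
t=10: input=1 -> V=6
t=11: input=4 -> V=0 FIRE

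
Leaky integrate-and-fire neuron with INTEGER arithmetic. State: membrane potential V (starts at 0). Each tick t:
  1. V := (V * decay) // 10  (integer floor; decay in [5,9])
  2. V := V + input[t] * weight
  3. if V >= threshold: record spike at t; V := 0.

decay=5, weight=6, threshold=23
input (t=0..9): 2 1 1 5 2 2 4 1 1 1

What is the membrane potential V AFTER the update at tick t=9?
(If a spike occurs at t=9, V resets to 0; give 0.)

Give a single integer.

Answer: 10

Derivation:
t=0: input=2 -> V=12
t=1: input=1 -> V=12
t=2: input=1 -> V=12
t=3: input=5 -> V=0 FIRE
t=4: input=2 -> V=12
t=5: input=2 -> V=18
t=6: input=4 -> V=0 FIRE
t=7: input=1 -> V=6
t=8: input=1 -> V=9
t=9: input=1 -> V=10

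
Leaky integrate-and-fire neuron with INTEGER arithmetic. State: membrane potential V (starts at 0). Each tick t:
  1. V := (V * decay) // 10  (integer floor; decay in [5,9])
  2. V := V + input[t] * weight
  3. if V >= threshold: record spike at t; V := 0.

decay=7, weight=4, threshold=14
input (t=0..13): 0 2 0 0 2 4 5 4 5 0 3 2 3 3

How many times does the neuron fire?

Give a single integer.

Answer: 6

Derivation:
t=0: input=0 -> V=0
t=1: input=2 -> V=8
t=2: input=0 -> V=5
t=3: input=0 -> V=3
t=4: input=2 -> V=10
t=5: input=4 -> V=0 FIRE
t=6: input=5 -> V=0 FIRE
t=7: input=4 -> V=0 FIRE
t=8: input=5 -> V=0 FIRE
t=9: input=0 -> V=0
t=10: input=3 -> V=12
t=11: input=2 -> V=0 FIRE
t=12: input=3 -> V=12
t=13: input=3 -> V=0 FIRE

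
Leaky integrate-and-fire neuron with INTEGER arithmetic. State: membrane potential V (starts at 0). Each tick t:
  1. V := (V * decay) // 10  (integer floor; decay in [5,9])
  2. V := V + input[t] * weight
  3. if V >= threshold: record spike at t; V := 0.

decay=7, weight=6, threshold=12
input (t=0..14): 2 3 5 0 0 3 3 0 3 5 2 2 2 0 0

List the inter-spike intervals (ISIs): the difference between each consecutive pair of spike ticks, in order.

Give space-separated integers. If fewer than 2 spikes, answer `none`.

t=0: input=2 -> V=0 FIRE
t=1: input=3 -> V=0 FIRE
t=2: input=5 -> V=0 FIRE
t=3: input=0 -> V=0
t=4: input=0 -> V=0
t=5: input=3 -> V=0 FIRE
t=6: input=3 -> V=0 FIRE
t=7: input=0 -> V=0
t=8: input=3 -> V=0 FIRE
t=9: input=5 -> V=0 FIRE
t=10: input=2 -> V=0 FIRE
t=11: input=2 -> V=0 FIRE
t=12: input=2 -> V=0 FIRE
t=13: input=0 -> V=0
t=14: input=0 -> V=0

Answer: 1 1 3 1 2 1 1 1 1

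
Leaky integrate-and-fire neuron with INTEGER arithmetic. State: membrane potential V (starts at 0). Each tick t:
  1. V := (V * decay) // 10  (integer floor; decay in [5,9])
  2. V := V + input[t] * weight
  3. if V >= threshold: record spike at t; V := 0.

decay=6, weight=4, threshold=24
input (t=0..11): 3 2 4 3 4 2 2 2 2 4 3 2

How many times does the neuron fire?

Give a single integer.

Answer: 2

Derivation:
t=0: input=3 -> V=12
t=1: input=2 -> V=15
t=2: input=4 -> V=0 FIRE
t=3: input=3 -> V=12
t=4: input=4 -> V=23
t=5: input=2 -> V=21
t=6: input=2 -> V=20
t=7: input=2 -> V=20
t=8: input=2 -> V=20
t=9: input=4 -> V=0 FIRE
t=10: input=3 -> V=12
t=11: input=2 -> V=15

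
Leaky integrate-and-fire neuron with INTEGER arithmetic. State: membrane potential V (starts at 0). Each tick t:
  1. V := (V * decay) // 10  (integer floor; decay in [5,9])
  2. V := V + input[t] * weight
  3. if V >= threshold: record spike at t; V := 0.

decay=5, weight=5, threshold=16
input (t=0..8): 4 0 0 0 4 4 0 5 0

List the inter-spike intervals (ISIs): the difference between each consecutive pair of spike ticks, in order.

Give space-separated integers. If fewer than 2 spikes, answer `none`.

Answer: 4 1 2

Derivation:
t=0: input=4 -> V=0 FIRE
t=1: input=0 -> V=0
t=2: input=0 -> V=0
t=3: input=0 -> V=0
t=4: input=4 -> V=0 FIRE
t=5: input=4 -> V=0 FIRE
t=6: input=0 -> V=0
t=7: input=5 -> V=0 FIRE
t=8: input=0 -> V=0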